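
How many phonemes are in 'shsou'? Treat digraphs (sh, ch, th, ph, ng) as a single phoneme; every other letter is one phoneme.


Parsing 'shsou' greedily, digraphs first:
  'sh' -> digraph (1 consonant phoneme) (phonemes so far: 1)
  's' -> consonant phoneme (phonemes so far: 2)
  'o' -> vowel phoneme (phonemes so far: 3)
  'u' -> vowel phoneme (phonemes so far: 4)
Total phonemes: 4

4


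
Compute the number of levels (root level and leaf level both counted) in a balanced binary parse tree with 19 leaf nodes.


In a balanced binary tree with n leaves the deepest leaf is ceil(log2(n)) edges below the root,
so counting node levels inclusive of root and leaves gives ceil(log2(n)) + 1 levels.
log2(19) = 4.2479
ceil(4.2479) = 5
levels = 5 + 1 = 6

6


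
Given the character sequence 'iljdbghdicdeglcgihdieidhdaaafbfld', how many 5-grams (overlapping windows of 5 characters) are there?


String 'iljdbghdicdeglcgihdieidhdaaafbfld' has length L = 33.
Number of overlapping n-grams = L - n + 1
Substituting: 33 - 5 + 1 = 29

29


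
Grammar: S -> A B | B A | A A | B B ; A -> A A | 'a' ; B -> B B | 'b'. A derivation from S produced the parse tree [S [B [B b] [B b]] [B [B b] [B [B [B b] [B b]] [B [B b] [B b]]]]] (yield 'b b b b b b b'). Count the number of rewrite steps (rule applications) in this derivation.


Every bracketed nonterminal node [X ...] in the tree is produced by exactly one rule application.
Reading the tree off as a leftmost derivation:
  Step 1: S  =>  B B   (applied S -> B B)
  Step 2: B B  =>  B B B   (applied B -> B B)
  Step 3: B B B  =>  b B B   (applied B -> b)
  Step 4: b B B  =>  b b B   (applied B -> b)
  Step 5: b b B  =>  b b B B   (applied B -> B B)
  Step 6: b b B B  =>  b b b B   (applied B -> b)
  Step 7: b b b B  =>  b b b B B   (applied B -> B B)
  Step 8: b b b B B  =>  b b b B B B   (applied B -> B B)
  Step 9: b b b B B B  =>  b b b b B B   (applied B -> b)
  Step 10: b b b b B B  =>  b b b b b B   (applied B -> b)
  Step 11: b b b b b B  =>  b b b b b B B   (applied B -> B B)
  Step 12: b b b b b B B  =>  b b b b b b B   (applied B -> b)
  Step 13: b b b b b b B  =>  b b b b b b b   (applied B -> b)
Final yield: b b b b b b b
Total rewrite steps: 13

13


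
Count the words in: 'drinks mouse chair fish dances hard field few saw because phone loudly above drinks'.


Counting words by splitting on spaces:
  Word 1: 'drinks'
  Word 2: 'mouse'
  Word 3: 'chair'
  Word 4: 'fish'
  Word 5: 'dances'
  Word 6: 'hard'
  Word 7: 'field'
  Word 8: 'few'
  Word 9: 'saw'
  Word 10: 'because'
  Word 11: 'phone'
  Word 12: 'loudly'
  Word 13: 'above'
  Word 14: 'drinks'
Total words: 14

14


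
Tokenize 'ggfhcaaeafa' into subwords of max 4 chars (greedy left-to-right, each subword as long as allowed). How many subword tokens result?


'ggfhcaaeafa' has 11 characters.
Chunking with max size 4:
  Chunk 1: 'ggfh' (positions 0-3)
  Chunk 2: 'caae' (positions 4-7)
  Chunk 3: 'afa' (positions 8-10)
Total chunks: ceil(11 / 4) = 3

3


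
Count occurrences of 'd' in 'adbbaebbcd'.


Scanning 'adbbaebbcd' for 'd':
  Position 1: 'd' -> MATCH (count: 1)
  Position 9: 'd' -> MATCH (count: 2)
Total occurrences of 'd': 2

2


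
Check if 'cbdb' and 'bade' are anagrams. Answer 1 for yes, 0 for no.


Sort characters of 'cbdb': 'bbcd'
Sort characters of 'bade': 'abde'
Sorted forms differ -> they are NOT anagrams
Result: 0

0


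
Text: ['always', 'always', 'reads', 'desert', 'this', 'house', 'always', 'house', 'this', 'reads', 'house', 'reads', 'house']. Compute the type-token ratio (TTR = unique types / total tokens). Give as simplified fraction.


Tokens: 13
Unique types: ('always', 'desert', 'house', 'reads', 'this') = 5
TTR = 5/13
Already in lowest terms.

5/13


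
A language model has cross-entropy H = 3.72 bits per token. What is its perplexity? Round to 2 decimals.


Perplexity formula: PP = 2^H
H = 3.72
PP = 2^3.72
Decompose: 2^3.72 = 2^3 * 2^0.72
2^3 = 8, 2^0.72 ~ 1.6471820
PP ~ 8 * 1.6471820 = 13.1774560
Rounded to 2 decimals: 13.18

13.18


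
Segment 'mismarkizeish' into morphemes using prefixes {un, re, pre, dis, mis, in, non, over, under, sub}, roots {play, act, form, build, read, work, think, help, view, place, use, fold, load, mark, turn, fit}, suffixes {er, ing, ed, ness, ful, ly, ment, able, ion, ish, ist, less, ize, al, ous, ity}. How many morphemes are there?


Segmenting 'mismarkizeish' against the inventory:
  'mis' -> prefix (morpheme 1)
  'mark' -> root (morpheme 2)
  'ize' -> suffix (morpheme 3)
  'ish' -> suffix (morpheme 4)
Total morphemes: 4

4


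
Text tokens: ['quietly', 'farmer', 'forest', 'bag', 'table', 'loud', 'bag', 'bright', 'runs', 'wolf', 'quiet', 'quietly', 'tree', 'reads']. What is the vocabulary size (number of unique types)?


Listing all tokens and tracking unique types:
  Token 1: 'quietly' -> NEW (unique so far: 1)
  Token 2: 'farmer' -> NEW (unique so far: 2)
  Token 3: 'forest' -> NEW (unique so far: 3)
  Token 4: 'bag' -> NEW (unique so far: 4)
  Token 5: 'table' -> NEW (unique so far: 5)
  Token 6: 'loud' -> NEW (unique so far: 6)
  Token 7: 'bag' -> duplicate (unique so far: 6)
  Token 8: 'bright' -> NEW (unique so far: 7)
  Token 9: 'runs' -> NEW (unique so far: 8)
  Token 10: 'wolf' -> NEW (unique so far: 9)
  Token 11: 'quiet' -> NEW (unique so far: 10)
  Token 12: 'quietly' -> duplicate (unique so far: 10)
  Token 13: 'tree' -> NEW (unique so far: 11)
  Token 14: 'reads' -> NEW (unique so far: 12)
Unique types: ('bag', 'bright', 'farmer', 'forest', 'loud', 'quiet', 'quietly', 'reads', 'runs', 'table', 'tree', 'wolf')
Vocabulary size: 12

12


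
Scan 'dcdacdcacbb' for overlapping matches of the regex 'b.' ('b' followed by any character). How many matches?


Pattern: b. means 'b' followed by any character.
Scanning 'dcdacdcacbb' position-by-position:
  Pos 0: window 'dc' -> no
  Pos 1: window 'cd' -> no
  Pos 2: window 'da' -> no
  Pos 3: window 'ac' -> no
  Pos 4: window 'cd' -> no
  Pos 5: window 'dc' -> no
  Pos 6: window 'ca' -> no
  Pos 7: window 'ac' -> no
  Pos 8: window 'cb' -> no
  Pos 9: window 'bb' -> MATCH
  Pos 10: window 'b' -> no
Total matches: 1

1


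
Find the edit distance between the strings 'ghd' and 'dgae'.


Building DP table for s1='ghd' (len 3) and s2='dgae' (len 4):
       d  g  a  e
    0  1  2  3  4
  g 1  1  1  2  3
  h 2  2  2  2  3
  d 3  2  3  3  3
Edit distance = dp[3][4] = 3

3


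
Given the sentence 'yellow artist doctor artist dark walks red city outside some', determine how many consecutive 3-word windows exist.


Word trigrams from [10] words:
  Trigram 1: (yellow artist doctor)
  Trigram 2: (artist doctor artist)
  Trigram 3: (doctor artist dark)
  Trigram 4: (artist dark walks)
  Trigram 5: (dark walks red)
  Trigram 6: (walks red city)
  Trigram 7: (red city outside)
  Trigram 8: (city outside some)
Total word trigrams: 10 - 2 = 8

8


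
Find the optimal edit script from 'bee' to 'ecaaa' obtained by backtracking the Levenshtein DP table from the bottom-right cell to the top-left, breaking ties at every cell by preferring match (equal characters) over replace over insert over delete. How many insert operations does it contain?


Edit distance = 5. Backtracking from cell (3, 5) with preference match > replace > insert > delete,
then listing the resulting alignment 'bee' -> 'ecaaa' left to right:
  Step 1: insert 'e' [insertion #1]
  Step 2: insert 'c' [insertion #2]
  Step 3: replace b->a
  Step 4: replace e->a
  Step 5: replace e->a
Total insertions: 2

2


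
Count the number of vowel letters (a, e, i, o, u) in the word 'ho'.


Scanning each character of 'ho':
  Position 1: 'h' -> consonant (running count: 0)
  Position 2: 'o' -> vowel (running count: 1)
Total vowels: 1

1


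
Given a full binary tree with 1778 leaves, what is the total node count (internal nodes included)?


Leaf nodes (terminals): 1778
Internal nodes = n - 1 = 1778 - 1 = 1777
Total = leaves + internal = 1778 + 1777 = 3555

3555


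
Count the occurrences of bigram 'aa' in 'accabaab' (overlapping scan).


Scanning 'accabaab' for bigram 'aa':
  Position 0: 'ac' -> no
  Position 1: 'cc' -> no
  Position 2: 'ca' -> no
  Position 3: 'ab' -> no
  Position 4: 'ba' -> no
  Position 5: 'aa' -> MATCH
  Position 6: 'ab' -> no
Total matches: 1

1


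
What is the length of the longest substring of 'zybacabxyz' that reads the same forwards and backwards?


Scanning 'zybacabxyz' for palindromic substrings.
Substring at positions 2-6: 'bacab'.
Check: reverse('bacab') = 'bacab' -> palindrome confirmed.
Neighbouring characters ('y' / 'x') break symmetry, so it cannot extend further.
No longer palindromic substring exists; longest length = 5

5


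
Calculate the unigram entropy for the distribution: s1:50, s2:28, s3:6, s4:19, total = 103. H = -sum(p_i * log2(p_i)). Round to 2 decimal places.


Computing entropy H = -sum(p_i * log2(p_i)):
  s1: p = 50/103 = 0.4854, -p*log2(p) = 0.5061
  s2: p = 28/103 = 0.2718, -p*log2(p) = 0.5108
  s3: p = 6/103 = 0.0583, -p*log2(p) = 0.2389
  s4: p = 19/103 = 0.1845, -p*log2(p) = 0.4498
H = sum of terms = 1.7056
Rounded to 2 decimals: 1.71

1.71


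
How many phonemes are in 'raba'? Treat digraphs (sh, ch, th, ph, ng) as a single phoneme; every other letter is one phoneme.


Parsing 'raba' greedily, digraphs first:
  'r' -> consonant phoneme (phonemes so far: 1)
  'a' -> vowel phoneme (phonemes so far: 2)
  'b' -> consonant phoneme (phonemes so far: 3)
  'a' -> vowel phoneme (phonemes so far: 4)
Total phonemes: 4

4


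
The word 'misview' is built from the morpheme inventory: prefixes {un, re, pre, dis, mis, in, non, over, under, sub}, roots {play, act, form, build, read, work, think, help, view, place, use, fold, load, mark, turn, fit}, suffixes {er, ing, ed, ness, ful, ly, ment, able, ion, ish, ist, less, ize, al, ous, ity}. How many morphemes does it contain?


Segmenting 'misview' against the inventory:
  'mis' -> prefix (morpheme 1)
  'view' -> root (morpheme 2)
Total morphemes: 2

2


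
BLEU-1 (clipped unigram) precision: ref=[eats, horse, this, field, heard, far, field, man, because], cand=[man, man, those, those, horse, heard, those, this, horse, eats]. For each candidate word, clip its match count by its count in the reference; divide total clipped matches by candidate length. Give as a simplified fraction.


Reference word counts: {'because': 1, 'eats': 1, 'far': 1, 'field': 2, 'heard': 1, 'horse': 1, 'man': 1, 'this': 1}
Checking each candidate word (with clipping):
  'man' -> in reference (ref count 1, used 1/1) -> match (matches: 1)
  'man' -> ref count 1 already used up (1/1) -> clipped, no match (matches: 1)
  'those' -> not in reference -> no match (matches: 1)
  'those' -> not in reference -> no match (matches: 1)
  'horse' -> in reference (ref count 1, used 1/1) -> match (matches: 2)
  'heard' -> in reference (ref count 1, used 1/1) -> match (matches: 3)
  'those' -> not in reference -> no match (matches: 3)
  'this' -> in reference (ref count 1, used 1/1) -> match (matches: 4)
  'horse' -> ref count 1 already used up (1/1) -> clipped, no match (matches: 4)
  'eats' -> in reference (ref count 1, used 1/1) -> match (matches: 5)
Clipped matches: 5, Candidate length: 10
Precision = 5/10 = 1/2

1/2


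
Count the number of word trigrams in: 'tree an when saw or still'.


Word trigrams from [6] words:
  Trigram 1: (tree an when)
  Trigram 2: (an when saw)
  Trigram 3: (when saw or)
  Trigram 4: (saw or still)
Total word trigrams: 6 - 2 = 4

4


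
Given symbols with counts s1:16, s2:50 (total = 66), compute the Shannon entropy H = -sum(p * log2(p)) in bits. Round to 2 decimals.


Computing entropy H = -sum(p_i * log2(p_i)):
  s1: p = 16/66 = 0.2424, -p*log2(p) = 0.4956
  s2: p = 50/66 = 0.7576, -p*log2(p) = 0.3034
H = sum of terms = 0.7990
Rounded to 2 decimals: 0.80

0.80


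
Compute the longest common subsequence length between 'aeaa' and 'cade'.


DP table for LCS of 'aeaa' and 'cade':
       c  a  d  e
    0  0  0  0  0
  a 0  0  1  1  1
  e 0  0  1  1  2
  a 0  0  1  1  2
  a 0  0  1  1  2
LCS: 'ae'
LCS length = 2

2


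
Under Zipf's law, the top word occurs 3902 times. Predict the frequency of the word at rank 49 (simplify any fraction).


Zipf's law: freq(rank) = f1 / rank
f1 = 3902, rank = 49
freq = 3902 / 49
GCD(3902, 49) = 1
Simplified: 3902/49

3902/49


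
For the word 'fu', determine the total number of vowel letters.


Scanning each character of 'fu':
  Position 1: 'f' -> consonant (running count: 0)
  Position 2: 'u' -> vowel (running count: 1)
Total vowels: 1

1


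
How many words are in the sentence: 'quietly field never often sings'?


Counting words by splitting on spaces:
  Word 1: 'quietly'
  Word 2: 'field'
  Word 3: 'never'
  Word 4: 'often'
  Word 5: 'sings'
Total words: 5

5


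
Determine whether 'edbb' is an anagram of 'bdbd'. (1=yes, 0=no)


Sort characters of 'edbb': 'bbde'
Sort characters of 'bdbd': 'bbdd'
Sorted forms differ -> they are NOT anagrams
Result: 0

0


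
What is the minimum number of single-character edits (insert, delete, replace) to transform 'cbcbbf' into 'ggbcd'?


Building DP table for s1='cbcbbf' (len 6) and s2='ggbcd' (len 5):
       g  g  b  c  d
    0  1  2  3  4  5
  c 1  1  2  3  3  4
  b 2  2  2  2  3  4
  c 3  3  3  3  2  3
  b 4  4  4  3  3  3
  b 5  5  5  4  4  4
  f 6  6  6  5  5  5
Edit distance = dp[6][5] = 5

5


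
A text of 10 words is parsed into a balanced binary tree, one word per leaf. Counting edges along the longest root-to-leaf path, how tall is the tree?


In a balanced binary tree with n leaves the deepest leaf is ceil(log2(n)) edges below the root.
log2(10) = 3.3219
ceil(3.3219) = 4
height (edges) = 4

4


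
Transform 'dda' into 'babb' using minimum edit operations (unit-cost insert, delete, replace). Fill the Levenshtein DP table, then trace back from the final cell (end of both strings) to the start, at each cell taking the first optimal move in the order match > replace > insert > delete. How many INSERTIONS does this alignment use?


Edit distance = 4. Backtracking from cell (3, 4) with preference match > replace > insert > delete,
then listing the resulting alignment 'dda' -> 'babb' left to right:
  Step 1: insert 'b' [insertion #1]
  Step 2: replace d->a
  Step 3: replace d->b
  Step 4: replace a->b
Total insertions: 1

1


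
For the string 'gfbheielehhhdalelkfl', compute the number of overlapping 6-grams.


String 'gfbheielehhhdalelkfl' has length L = 20.
Number of overlapping n-grams = L - n + 1
Substituting: 20 - 6 + 1 = 15

15


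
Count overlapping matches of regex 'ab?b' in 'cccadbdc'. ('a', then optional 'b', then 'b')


Pattern: ab?b means 'a', then optional 'b', then 'b'.
Scanning 'cccadbdc' position-by-position:
  Pos 0: window 'ccc' -> no
  Pos 1: window 'cca' -> no
  Pos 2: window 'cad' -> no
  Pos 3: window 'adb' -> no
  Pos 4: window 'dbd' -> no
  Pos 5: window 'bdc' -> no
  Pos 6: window 'dc' -> no
  Pos 7: window 'c' -> no
Total matches: 0

0


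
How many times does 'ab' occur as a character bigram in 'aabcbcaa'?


Scanning 'aabcbcaa' for bigram 'ab':
  Position 0: 'aa' -> no
  Position 1: 'ab' -> MATCH
  Position 2: 'bc' -> no
  Position 3: 'cb' -> no
  Position 4: 'bc' -> no
  Position 5: 'ca' -> no
  Position 6: 'aa' -> no
Total matches: 1

1


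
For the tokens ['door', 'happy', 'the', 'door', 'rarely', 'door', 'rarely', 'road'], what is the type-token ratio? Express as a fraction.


Tokens: 8
Unique types: ('door', 'happy', 'rarely', 'road', 'the') = 5
TTR = 5/8
Already in lowest terms.

5/8


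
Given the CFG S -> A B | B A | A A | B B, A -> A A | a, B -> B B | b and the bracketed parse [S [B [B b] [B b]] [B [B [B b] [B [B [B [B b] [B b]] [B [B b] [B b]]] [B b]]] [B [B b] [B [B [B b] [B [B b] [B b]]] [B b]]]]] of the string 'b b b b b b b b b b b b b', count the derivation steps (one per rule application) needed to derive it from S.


Every bracketed nonterminal node [X ...] in the tree is produced by exactly one rule application.
Reading the tree off as a leftmost derivation:
  Step 1: S  =>  B B   (applied S -> B B)
  Step 2: B B  =>  B B B   (applied B -> B B)
  Step 3: B B B  =>  b B B   (applied B -> b)
  Step 4: b B B  =>  b b B   (applied B -> b)
  Step 5: b b B  =>  b b B B   (applied B -> B B)
  Step 6: b b B B  =>  b b B B B   (applied B -> B B)
  Step 7: b b B B B  =>  b b b B B   (applied B -> b)
  Step 8: b b b B B  =>  b b b B B B   (applied B -> B B)
  Step 9: b b b B B B  =>  b b b B B B B   (applied B -> B B)
  Step 10: b b b B B B B  =>  b b b B B B B B   (applied B -> B B)
  Step 11: b b b B B B B B  =>  b b b b B B B B   (applied B -> b)
  Step 12: b b b b B B B B  =>  b b b b b B B B   (applied B -> b)
  Step 13: b b b b b B B B  =>  b b b b b B B B B   (applied B -> B B)
  Step 14: b b b b b B B B B  =>  b b b b b b B B B   (applied B -> b)
  Step 15: b b b b b b B B B  =>  b b b b b b b B B   (applied B -> b)
  Step 16: b b b b b b b B B  =>  b b b b b b b b B   (applied B -> b)
  Step 17: b b b b b b b b B  =>  b b b b b b b b B B   (applied B -> B B)
  Step 18: b b b b b b b b B B  =>  b b b b b b b b b B   (applied B -> b)
  Step 19: b b b b b b b b b B  =>  b b b b b b b b b B B   (applied B -> B B)
  Step 20: b b b b b b b b b B B  =>  b b b b b b b b b B B B   (applied B -> B B)
  Step 21: b b b b b b b b b B B B  =>  b b b b b b b b b b B B   (applied B -> b)
  Step 22: b b b b b b b b b b B B  =>  b b b b b b b b b b B B B   (applied B -> B B)
  Step 23: b b b b b b b b b b B B B  =>  b b b b b b b b b b b B B   (applied B -> b)
  Step 24: b b b b b b b b b b b B B  =>  b b b b b b b b b b b b B   (applied B -> b)
  Step 25: b b b b b b b b b b b b B  =>  b b b b b b b b b b b b b   (applied B -> b)
Final yield: b b b b b b b b b b b b b
Total rewrite steps: 25

25


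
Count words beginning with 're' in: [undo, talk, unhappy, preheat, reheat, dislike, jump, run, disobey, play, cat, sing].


Checking each word for prefix 're':
  'undo' -> no (count: 0)
  'talk' -> no (count: 0)
  'unhappy' -> no (count: 0)
  'preheat' -> no (count: 0)
  'reheat' -> YES, starts with 're' (count: 1)
  'dislike' -> no (count: 1)
  'jump' -> no (count: 1)
  'run' -> no (count: 1)
  'disobey' -> no (count: 1)
  'play' -> no (count: 1)
  'cat' -> no (count: 1)
  'sing' -> no (count: 1)
Total with prefix 're': 1

1


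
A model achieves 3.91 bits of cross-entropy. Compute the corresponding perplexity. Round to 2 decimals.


Perplexity formula: PP = 2^H
H = 3.91
PP = 2^3.91
Decompose: 2^3.91 = 2^3 * 2^0.91
2^3 = 8, 2^0.91 ~ 1.8790455
PP ~ 8 * 1.8790455 = 15.0323640
Rounded to 2 decimals: 15.03

15.03


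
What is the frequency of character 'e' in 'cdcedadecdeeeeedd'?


Scanning 'cdcedadecdeeeeedd' for 'e':
  Position 3: 'e' -> MATCH (count: 1)
  Position 7: 'e' -> MATCH (count: 2)
  Position 10: 'e' -> MATCH (count: 3)
  Position 11: 'e' -> MATCH (count: 4)
  Position 12: 'e' -> MATCH (count: 5)
  Position 13: 'e' -> MATCH (count: 6)
  Position 14: 'e' -> MATCH (count: 7)
Total occurrences of 'e': 7

7


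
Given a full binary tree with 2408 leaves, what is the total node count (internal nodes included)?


Leaf nodes (terminals): 2408
Internal nodes = n - 1 = 2408 - 1 = 2407
Total = leaves + internal = 2408 + 2407 = 4815

4815


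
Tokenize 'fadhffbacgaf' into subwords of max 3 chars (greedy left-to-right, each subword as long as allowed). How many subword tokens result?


'fadhffbacgaf' has 12 characters.
Chunking with max size 3:
  Chunk 1: 'fad' (positions 0-2)
  Chunk 2: 'hff' (positions 3-5)
  Chunk 3: 'bac' (positions 6-8)
  Chunk 4: 'gaf' (positions 9-11)
Total chunks: ceil(12 / 3) = 4

4


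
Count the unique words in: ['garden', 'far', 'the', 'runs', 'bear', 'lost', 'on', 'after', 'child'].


Listing all tokens and tracking unique types:
  Token 1: 'garden' -> NEW (unique so far: 1)
  Token 2: 'far' -> NEW (unique so far: 2)
  Token 3: 'the' -> NEW (unique so far: 3)
  Token 4: 'runs' -> NEW (unique so far: 4)
  Token 5: 'bear' -> NEW (unique so far: 5)
  Token 6: 'lost' -> NEW (unique so far: 6)
  Token 7: 'on' -> NEW (unique so far: 7)
  Token 8: 'after' -> NEW (unique so far: 8)
  Token 9: 'child' -> NEW (unique so far: 9)
Unique types: ('after', 'bear', 'child', 'far', 'garden', 'lost', 'on', 'runs', 'the')
Vocabulary size: 9

9


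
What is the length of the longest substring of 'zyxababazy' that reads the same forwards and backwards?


Scanning 'zyxababazy' for palindromic substrings.
Substring at positions 3-7: 'ababa'.
Check: reverse('ababa') = 'ababa' -> palindrome confirmed.
Neighbouring characters ('x' / 'z') break symmetry, so it cannot extend further.
No longer palindromic substring exists; longest length = 5

5


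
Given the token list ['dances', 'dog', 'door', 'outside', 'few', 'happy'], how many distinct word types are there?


Listing all tokens and tracking unique types:
  Token 1: 'dances' -> NEW (unique so far: 1)
  Token 2: 'dog' -> NEW (unique so far: 2)
  Token 3: 'door' -> NEW (unique so far: 3)
  Token 4: 'outside' -> NEW (unique so far: 4)
  Token 5: 'few' -> NEW (unique so far: 5)
  Token 6: 'happy' -> NEW (unique so far: 6)
Unique types: ('dances', 'dog', 'door', 'few', 'happy', 'outside')
Vocabulary size: 6

6


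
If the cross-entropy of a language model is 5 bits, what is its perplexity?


Perplexity formula: PP = 2^H
H = 5
PP = 2^5
Steps: 2^1 = 2, 2^2 = 4, 2^3 = 8, 2^4 = 16, 2^5 = 32
PP = 32

32


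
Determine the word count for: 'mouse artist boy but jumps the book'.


Counting words by splitting on spaces:
  Word 1: 'mouse'
  Word 2: 'artist'
  Word 3: 'boy'
  Word 4: 'but'
  Word 5: 'jumps'
  Word 6: 'the'
  Word 7: 'book'
Total words: 7

7


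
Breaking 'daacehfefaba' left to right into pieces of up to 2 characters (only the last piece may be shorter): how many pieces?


'daacehfefaba' has 12 characters.
Chunking with max size 2:
  Chunk 1: 'da' (positions 0-1)
  Chunk 2: 'ac' (positions 2-3)
  Chunk 3: 'eh' (positions 4-5)
  Chunk 4: 'fe' (positions 6-7)
  Chunk 5: 'fa' (positions 8-9)
  Chunk 6: 'ba' (positions 10-11)
Total chunks: ceil(12 / 2) = 6

6


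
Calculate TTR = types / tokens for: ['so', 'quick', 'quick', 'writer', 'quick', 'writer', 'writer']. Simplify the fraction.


Tokens: 7
Unique types: ('quick', 'so', 'writer') = 3
TTR = 3/7
Already in lowest terms.

3/7


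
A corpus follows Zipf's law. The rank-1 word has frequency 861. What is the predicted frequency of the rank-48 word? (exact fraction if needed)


Zipf's law: freq(rank) = f1 / rank
f1 = 861, rank = 48
freq = 861 / 48
GCD(861, 48) = 3
Simplified: 287/16

287/16


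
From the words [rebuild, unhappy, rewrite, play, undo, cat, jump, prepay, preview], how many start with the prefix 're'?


Checking each word for prefix 're':
  'rebuild' -> YES, starts with 're' (count: 1)
  'unhappy' -> no (count: 1)
  'rewrite' -> YES, starts with 're' (count: 2)
  'play' -> no (count: 2)
  'undo' -> no (count: 2)
  'cat' -> no (count: 2)
  'jump' -> no (count: 2)
  'prepay' -> no (count: 2)
  'preview' -> no (count: 2)
Total with prefix 're': 2

2


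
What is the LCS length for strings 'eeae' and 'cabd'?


DP table for LCS of 'eeae' and 'cabd':
       c  a  b  d
    0  0  0  0  0
  e 0  0  0  0  0
  e 0  0  0  0  0
  a 0  0  1  1  1
  e 0  0  1  1  1
LCS: 'a'
LCS length = 1

1


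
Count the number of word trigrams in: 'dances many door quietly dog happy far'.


Word trigrams from [7] words:
  Trigram 1: (dances many door)
  Trigram 2: (many door quietly)
  Trigram 3: (door quietly dog)
  Trigram 4: (quietly dog happy)
  Trigram 5: (dog happy far)
Total word trigrams: 7 - 2 = 5

5


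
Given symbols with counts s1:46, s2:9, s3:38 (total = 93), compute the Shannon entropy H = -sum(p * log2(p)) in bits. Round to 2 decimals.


Computing entropy H = -sum(p_i * log2(p_i)):
  s1: p = 46/93 = 0.4946, -p*log2(p) = 0.5023
  s2: p = 9/93 = 0.0968, -p*log2(p) = 0.3261
  s3: p = 38/93 = 0.4086, -p*log2(p) = 0.5276
H = sum of terms = 1.3560
Rounded to 2 decimals: 1.36

1.36


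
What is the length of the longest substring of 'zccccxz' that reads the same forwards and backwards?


Scanning 'zccccxz' for palindromic substrings.
Substring at positions 1-4: 'cccc'.
Check: reverse('cccc') = 'cccc' -> palindrome confirmed.
Neighbouring characters ('z' / 'x') break symmetry, so it cannot extend further.
No longer palindromic substring exists; longest length = 4

4


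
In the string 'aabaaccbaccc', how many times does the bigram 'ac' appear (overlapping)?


Scanning 'aabaaccbaccc' for bigram 'ac':
  Position 0: 'aa' -> no
  Position 1: 'ab' -> no
  Position 2: 'ba' -> no
  Position 3: 'aa' -> no
  Position 4: 'ac' -> MATCH
  Position 5: 'cc' -> no
  Position 6: 'cb' -> no
  Position 7: 'ba' -> no
  Position 8: 'ac' -> MATCH
  Position 9: 'cc' -> no
  Position 10: 'cc' -> no
Total matches: 2

2


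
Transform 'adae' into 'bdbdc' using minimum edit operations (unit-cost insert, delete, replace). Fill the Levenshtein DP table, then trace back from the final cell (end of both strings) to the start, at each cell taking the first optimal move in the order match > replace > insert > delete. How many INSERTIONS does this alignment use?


Edit distance = 4. Backtracking from cell (4, 5) with preference match > replace > insert > delete,
then listing the resulting alignment 'adae' -> 'bdbdc' left to right:
  Step 1: replace a->b
  Step 2: keep 'd'
  Step 3: insert 'b' [insertion #1]
  Step 4: replace a->d
  Step 5: replace e->c
Total insertions: 1

1


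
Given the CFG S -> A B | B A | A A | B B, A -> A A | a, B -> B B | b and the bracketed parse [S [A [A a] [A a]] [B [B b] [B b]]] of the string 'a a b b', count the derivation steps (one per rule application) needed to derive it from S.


Every bracketed nonterminal node [X ...] in the tree is produced by exactly one rule application.
Reading the tree off as a leftmost derivation:
  Step 1: S  =>  A B   (applied S -> A B)
  Step 2: A B  =>  A A B   (applied A -> A A)
  Step 3: A A B  =>  a A B   (applied A -> a)
  Step 4: a A B  =>  a a B   (applied A -> a)
  Step 5: a a B  =>  a a B B   (applied B -> B B)
  Step 6: a a B B  =>  a a b B   (applied B -> b)
  Step 7: a a b B  =>  a a b b   (applied B -> b)
Final yield: a a b b
Total rewrite steps: 7

7


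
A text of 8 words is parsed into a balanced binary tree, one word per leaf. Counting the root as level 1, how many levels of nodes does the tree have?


In a balanced binary tree with n leaves the deepest leaf is ceil(log2(n)) edges below the root,
so counting node levels inclusive of root and leaves gives ceil(log2(n)) + 1 levels.
log2(8) = 3.0000
ceil(3.0000) = 3
levels = 3 + 1 = 4

4


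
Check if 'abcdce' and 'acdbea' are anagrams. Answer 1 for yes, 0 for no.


Sort characters of 'abcdce': 'abccde'
Sort characters of 'acdbea': 'aabcde'
Sorted forms differ -> they are NOT anagrams
Result: 0

0


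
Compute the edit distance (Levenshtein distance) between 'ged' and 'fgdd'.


Building DP table for s1='ged' (len 3) and s2='fgdd' (len 4):
       f  g  d  d
    0  1  2  3  4
  g 1  1  1  2  3
  e 2  2  2  2  3
  d 3  3  3  2  2
Edit distance = dp[3][4] = 2

2


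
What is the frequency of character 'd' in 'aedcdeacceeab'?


Scanning 'aedcdeacceeab' for 'd':
  Position 2: 'd' -> MATCH (count: 1)
  Position 4: 'd' -> MATCH (count: 2)
Total occurrences of 'd': 2

2


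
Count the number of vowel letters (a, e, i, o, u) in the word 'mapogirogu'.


Scanning each character of 'mapogirogu':
  Position 1: 'm' -> consonant (running count: 0)
  Position 2: 'a' -> vowel (running count: 1)
  Position 3: 'p' -> consonant (running count: 1)
  Position 4: 'o' -> vowel (running count: 2)
  Position 5: 'g' -> consonant (running count: 2)
  Position 6: 'i' -> vowel (running count: 3)
  Position 7: 'r' -> consonant (running count: 3)
  Position 8: 'o' -> vowel (running count: 4)
  Position 9: 'g' -> consonant (running count: 4)
  Position 10: 'u' -> vowel (running count: 5)
Total vowels: 5

5


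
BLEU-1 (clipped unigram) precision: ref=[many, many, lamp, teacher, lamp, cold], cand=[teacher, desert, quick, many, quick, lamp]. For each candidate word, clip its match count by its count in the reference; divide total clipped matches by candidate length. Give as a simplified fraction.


Reference word counts: {'cold': 1, 'lamp': 2, 'many': 2, 'teacher': 1}
Checking each candidate word (with clipping):
  'teacher' -> in reference (ref count 1, used 1/1) -> match (matches: 1)
  'desert' -> not in reference -> no match (matches: 1)
  'quick' -> not in reference -> no match (matches: 1)
  'many' -> in reference (ref count 2, used 1/2) -> match (matches: 2)
  'quick' -> not in reference -> no match (matches: 2)
  'lamp' -> in reference (ref count 2, used 1/2) -> match (matches: 3)
Clipped matches: 3, Candidate length: 6
Precision = 3/6 = 1/2

1/2


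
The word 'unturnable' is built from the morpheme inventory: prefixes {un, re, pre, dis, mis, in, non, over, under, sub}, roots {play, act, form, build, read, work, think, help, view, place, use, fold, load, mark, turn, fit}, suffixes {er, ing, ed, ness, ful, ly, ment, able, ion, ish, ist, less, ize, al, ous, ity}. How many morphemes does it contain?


Segmenting 'unturnable' against the inventory:
  'un' -> prefix (morpheme 1)
  'turn' -> root (morpheme 2)
  'able' -> suffix (morpheme 3)
Total morphemes: 3

3


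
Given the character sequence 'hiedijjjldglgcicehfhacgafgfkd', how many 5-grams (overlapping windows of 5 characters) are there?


String 'hiedijjjldglgcicehfhacgafgfkd' has length L = 29.
Number of overlapping n-grams = L - n + 1
Substituting: 29 - 5 + 1 = 25

25


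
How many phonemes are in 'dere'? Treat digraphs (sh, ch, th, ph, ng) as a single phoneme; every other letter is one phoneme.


Parsing 'dere' greedily, digraphs first:
  'd' -> consonant phoneme (phonemes so far: 1)
  'e' -> vowel phoneme (phonemes so far: 2)
  'r' -> consonant phoneme (phonemes so far: 3)
  'e' -> vowel phoneme (phonemes so far: 4)
Total phonemes: 4

4


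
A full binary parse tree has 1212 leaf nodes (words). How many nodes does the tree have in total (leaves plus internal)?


Leaf nodes (terminals): 1212
Internal nodes = n - 1 = 1212 - 1 = 1211
Total = leaves + internal = 1212 + 1211 = 2423

2423


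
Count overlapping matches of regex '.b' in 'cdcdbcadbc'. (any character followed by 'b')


Pattern: .b means any character followed by 'b'.
Scanning 'cdcdbcadbc' position-by-position:
  Pos 0: window 'cd' -> no
  Pos 1: window 'dc' -> no
  Pos 2: window 'cd' -> no
  Pos 3: window 'db' -> MATCH
  Pos 4: window 'bc' -> no
  Pos 5: window 'ca' -> no
  Pos 6: window 'ad' -> no
  Pos 7: window 'db' -> MATCH
  Pos 8: window 'bc' -> no
  Pos 9: window 'c' -> no
Total matches: 2

2


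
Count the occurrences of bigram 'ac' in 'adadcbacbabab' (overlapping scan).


Scanning 'adadcbacbabab' for bigram 'ac':
  Position 0: 'ad' -> no
  Position 1: 'da' -> no
  Position 2: 'ad' -> no
  Position 3: 'dc' -> no
  Position 4: 'cb' -> no
  Position 5: 'ba' -> no
  Position 6: 'ac' -> MATCH
  Position 7: 'cb' -> no
  Position 8: 'ba' -> no
  Position 9: 'ab' -> no
  Position 10: 'ba' -> no
  Position 11: 'ab' -> no
Total matches: 1

1


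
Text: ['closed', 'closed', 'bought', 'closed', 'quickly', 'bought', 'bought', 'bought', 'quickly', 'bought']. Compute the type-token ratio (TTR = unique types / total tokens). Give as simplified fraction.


Tokens: 10
Unique types: ('bought', 'closed', 'quickly') = 3
TTR = 3/10
Already in lowest terms.

3/10


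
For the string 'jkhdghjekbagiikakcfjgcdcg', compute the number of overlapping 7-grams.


String 'jkhdghjekbagiikakcfjgcdcg' has length L = 25.
Number of overlapping n-grams = L - n + 1
Substituting: 25 - 7 + 1 = 19

19


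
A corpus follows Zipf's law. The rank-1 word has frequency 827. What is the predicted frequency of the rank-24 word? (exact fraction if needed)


Zipf's law: freq(rank) = f1 / rank
f1 = 827, rank = 24
freq = 827 / 24
GCD(827, 24) = 1
Simplified: 827/24

827/24


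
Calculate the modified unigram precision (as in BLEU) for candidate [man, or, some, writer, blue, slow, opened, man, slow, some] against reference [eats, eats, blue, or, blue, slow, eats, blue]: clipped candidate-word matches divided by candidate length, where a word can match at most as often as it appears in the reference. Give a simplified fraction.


Reference word counts: {'blue': 3, 'eats': 3, 'or': 1, 'slow': 1}
Checking each candidate word (with clipping):
  'man' -> not in reference -> no match (matches: 0)
  'or' -> in reference (ref count 1, used 1/1) -> match (matches: 1)
  'some' -> not in reference -> no match (matches: 1)
  'writer' -> not in reference -> no match (matches: 1)
  'blue' -> in reference (ref count 3, used 1/3) -> match (matches: 2)
  'slow' -> in reference (ref count 1, used 1/1) -> match (matches: 3)
  'opened' -> not in reference -> no match (matches: 3)
  'man' -> not in reference -> no match (matches: 3)
  'slow' -> ref count 1 already used up (1/1) -> clipped, no match (matches: 3)
  'some' -> not in reference -> no match (matches: 3)
Clipped matches: 3, Candidate length: 10
Precision = 3/10

3/10


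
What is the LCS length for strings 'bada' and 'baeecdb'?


DP table for LCS of 'bada' and 'baeecdb':
       b  a  e  e  c  d  b
    0  0  0  0  0  0  0  0
  b 0  1  1  1  1  1  1  1
  a 0  1  2  2  2  2  2  2
  d 0  1  2  2  2  2  3  3
  a 0  1  2  2  2  2  3  3
LCS: 'bad'
LCS length = 3

3


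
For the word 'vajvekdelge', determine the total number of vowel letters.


Scanning each character of 'vajvekdelge':
  Position 1: 'v' -> consonant (running count: 0)
  Position 2: 'a' -> vowel (running count: 1)
  Position 3: 'j' -> consonant (running count: 1)
  Position 4: 'v' -> consonant (running count: 1)
  Position 5: 'e' -> vowel (running count: 2)
  Position 6: 'k' -> consonant (running count: 2)
  Position 7: 'd' -> consonant (running count: 2)
  Position 8: 'e' -> vowel (running count: 3)
  Position 9: 'l' -> consonant (running count: 3)
  Position 10: 'g' -> consonant (running count: 3)
  Position 11: 'e' -> vowel (running count: 4)
Total vowels: 4

4


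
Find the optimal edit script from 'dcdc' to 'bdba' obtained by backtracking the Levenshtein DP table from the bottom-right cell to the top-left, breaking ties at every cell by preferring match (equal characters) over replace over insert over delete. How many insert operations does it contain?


Edit distance = 4. Backtracking from cell (4, 4) with preference match > replace > insert > delete,
then listing the resulting alignment 'dcdc' -> 'bdba' left to right:
  Step 1: replace d->b
  Step 2: replace c->d
  Step 3: replace d->b
  Step 4: replace c->a
Total insertions: 0

0


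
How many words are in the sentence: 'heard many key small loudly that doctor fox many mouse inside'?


Counting words by splitting on spaces:
  Word 1: 'heard'
  Word 2: 'many'
  Word 3: 'key'
  Word 4: 'small'
  Word 5: 'loudly'
  Word 6: 'that'
  Word 7: 'doctor'
  Word 8: 'fox'
  Word 9: 'many'
  Word 10: 'mouse'
  Word 11: 'inside'
Total words: 11

11


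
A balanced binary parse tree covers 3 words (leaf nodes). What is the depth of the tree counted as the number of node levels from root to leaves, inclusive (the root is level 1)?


In a balanced binary tree with n leaves the deepest leaf is ceil(log2(n)) edges below the root,
so counting node levels inclusive of root and leaves gives ceil(log2(n)) + 1 levels.
log2(3) = 1.5850
ceil(1.5850) = 2
levels = 2 + 1 = 3

3


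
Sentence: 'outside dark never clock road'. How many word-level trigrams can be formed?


Word trigrams from [5] words:
  Trigram 1: (outside dark never)
  Trigram 2: (dark never clock)
  Trigram 3: (never clock road)
Total word trigrams: 5 - 2 = 3

3


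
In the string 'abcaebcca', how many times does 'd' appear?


Scanning 'abcaebcca' for 'd':
  No matches found.
Total occurrences of 'd': 0

0


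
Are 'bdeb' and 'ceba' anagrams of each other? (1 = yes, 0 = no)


Sort characters of 'bdeb': 'bbde'
Sort characters of 'ceba': 'abce'
Sorted forms differ -> they are NOT anagrams
Result: 0

0


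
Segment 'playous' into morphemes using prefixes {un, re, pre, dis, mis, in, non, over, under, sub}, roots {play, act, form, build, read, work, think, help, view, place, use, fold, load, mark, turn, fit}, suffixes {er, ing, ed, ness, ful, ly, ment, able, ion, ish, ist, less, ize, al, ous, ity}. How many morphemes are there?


Segmenting 'playous' against the inventory:
  'play' -> root (morpheme 1)
  'ous' -> suffix (morpheme 2)
Total morphemes: 2

2


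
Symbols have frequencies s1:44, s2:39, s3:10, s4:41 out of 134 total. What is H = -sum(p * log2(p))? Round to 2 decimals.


Computing entropy H = -sum(p_i * log2(p_i)):
  s1: p = 44/134 = 0.3284, -p*log2(p) = 0.5276
  s2: p = 39/134 = 0.2910, -p*log2(p) = 0.5183
  s3: p = 10/134 = 0.0746, -p*log2(p) = 0.2794
  s4: p = 41/134 = 0.3060, -p*log2(p) = 0.5228
H = sum of terms = 1.8481
Rounded to 2 decimals: 1.85

1.85


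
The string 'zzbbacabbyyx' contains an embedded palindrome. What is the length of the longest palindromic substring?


Scanning 'zzbbacabbyyx' for palindromic substrings.
Substring at positions 2-8: 'bbacabb'.
Check: reverse('bbacabb') = 'bbacabb' -> palindrome confirmed.
Neighbouring characters ('z' / 'y') break symmetry, so it cannot extend further.
No longer palindromic substring exists; longest length = 7

7


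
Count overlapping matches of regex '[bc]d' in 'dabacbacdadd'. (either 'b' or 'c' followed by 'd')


Pattern: [bc]d means either 'b' or 'c' followed by 'd'.
Scanning 'dabacbacdadd' position-by-position:
  Pos 0: window 'da' -> no
  Pos 1: window 'ab' -> no
  Pos 2: window 'ba' -> no
  Pos 3: window 'ac' -> no
  Pos 4: window 'cb' -> no
  Pos 5: window 'ba' -> no
  Pos 6: window 'ac' -> no
  Pos 7: window 'cd' -> MATCH
  Pos 8: window 'da' -> no
  Pos 9: window 'ad' -> no
  Pos 10: window 'dd' -> no
  Pos 11: window 'd' -> no
Total matches: 1

1


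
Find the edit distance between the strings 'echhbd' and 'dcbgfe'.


Building DP table for s1='echhbd' (len 6) and s2='dcbgfe' (len 6):
       d  c  b  g  f  e
    0  1  2  3  4  5  6
  e 1  1  2  3  4  5  5
  c 2  2  1  2  3  4  5
  h 3  3  2  2  3  4  5
  h 4  4  3  3  3  4  5
  b 5  5  4  3  4  4  5
  d 6  5  5  4  4  5  5
Edit distance = dp[6][6] = 5

5


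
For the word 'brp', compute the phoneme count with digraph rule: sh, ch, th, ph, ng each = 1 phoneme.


Parsing 'brp' greedily, digraphs first:
  'b' -> consonant phoneme (phonemes so far: 1)
  'r' -> consonant phoneme (phonemes so far: 2)
  'p' -> consonant phoneme (phonemes so far: 3)
Total phonemes: 3

3


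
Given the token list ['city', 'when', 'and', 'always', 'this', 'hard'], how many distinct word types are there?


Listing all tokens and tracking unique types:
  Token 1: 'city' -> NEW (unique so far: 1)
  Token 2: 'when' -> NEW (unique so far: 2)
  Token 3: 'and' -> NEW (unique so far: 3)
  Token 4: 'always' -> NEW (unique so far: 4)
  Token 5: 'this' -> NEW (unique so far: 5)
  Token 6: 'hard' -> NEW (unique so far: 6)
Unique types: ('always', 'and', 'city', 'hard', 'this', 'when')
Vocabulary size: 6

6


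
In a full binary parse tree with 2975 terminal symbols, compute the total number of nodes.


Leaf nodes (terminals): 2975
Internal nodes = n - 1 = 2975 - 1 = 2974
Total = leaves + internal = 2975 + 2974 = 5949

5949


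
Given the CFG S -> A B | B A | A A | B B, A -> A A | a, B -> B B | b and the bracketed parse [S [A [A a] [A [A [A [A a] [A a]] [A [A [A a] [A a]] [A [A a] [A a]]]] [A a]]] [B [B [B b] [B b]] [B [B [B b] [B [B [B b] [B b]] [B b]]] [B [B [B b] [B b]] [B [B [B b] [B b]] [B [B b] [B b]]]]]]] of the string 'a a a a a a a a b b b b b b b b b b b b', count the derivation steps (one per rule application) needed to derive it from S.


Every bracketed nonterminal node [X ...] in the tree is produced by exactly one rule application.
Reading the tree off as a leftmost derivation:
  Step 1: S  =>  A B   (applied S -> A B)
  Step 2: A B  =>  A A B   (applied A -> A A)
  Step 3: A A B  =>  a A B   (applied A -> a)
  Step 4: a A B  =>  a A A B   (applied A -> A A)
  Step 5: a A A B  =>  a A A A B   (applied A -> A A)
  Step 6: a A A A B  =>  a A A A A B   (applied A -> A A)
  Step 7: a A A A A B  =>  a a A A A B   (applied A -> a)
  Step 8: a a A A A B  =>  a a a A A B   (applied A -> a)
  Step 9: a a a A A B  =>  a a a A A A B   (applied A -> A A)
  Step 10: a a a A A A B  =>  a a a A A A A B   (applied A -> A A)
  Step 11: a a a A A A A B  =>  a a a a A A A B   (applied A -> a)
  Step 12: a a a a A A A B  =>  a a a a a A A B   (applied A -> a)
  Step 13: a a a a a A A B  =>  a a a a a A A A B   (applied A -> A A)
  Step 14: a a a a a A A A B  =>  a a a a a a A A B   (applied A -> a)
  Step 15: a a a a a a A A B  =>  a a a a a a a A B   (applied A -> a)
  Step 16: a a a a a a a A B  =>  a a a a a a a a B   (applied A -> a)
  Step 17: a a a a a a a a B  =>  a a a a a a a a B B   (applied B -> B B)
  Step 18: a a a a a a a a B B  =>  a a a a a a a a B B B   (applied B -> B B)
  Step 19: a a a a a a a a B B B  =>  a a a a a a a a b B B   (applied B -> b)
  Step 20: a a a a a a a a b B B  =>  a a a a a a a a b b B   (applied B -> b)
  Step 21: a a a a a a a a b b B  =>  a a a a a a a a b b B B   (applied B -> B B)
  Step 22: a a a a a a a a b b B B  =>  a a a a a a a a b b B B B   (applied B -> B B)
  Step 23: a a a a a a a a b b B B B  =>  a a a a a a a a b b b B B   (applied B -> b)
  Step 24: a a a a a a a a b b b B B  =>  a a a a a a a a b b b B B B   (applied B -> B B)
  Step 25: a a a a a a a a b b b B B B  =>  a a a a a a a a b b b B B B B   (applied B -> B B)
  Step 26: a a a a a a a a b b b B B B B  =>  a a a a a a a a b b b b B B B   (applied B -> b)
  Step 27: a a a a a a a a b b b b B B B  =>  a a a a a a a a b b b b b B B   (applied B -> b)
  Step 28: a a a a a a a a b b b b b B B  =>  a a a a a a a a b b b b b b B   (applied B -> b)
  Step 29: a a a a a a a a b b b b b b B  =>  a a a a a a a a b b b b b b B B   (applied B -> B B)
  Step 30: a a a a a a a a b b b b b b B B  =>  a a a a a a a a b b b b b b B B B   (applied B -> B B)
  Step 31: a a a a a a a a b b b b b b B B B  =>  a a a a a a a a b b b b b b b B B   (applied B -> b)
  Step 32: a a a a a a a a b b b b b b b B B  =>  a a a a a a a a b b b b b b b b B   (applied B -> b)
  Step 33: a a a a a a a a b b b b b b b b B  =>  a a a a a a a a b b b b b b b b B B   (applied B -> B B)
  Step 34: a a a a a a a a b b b b b b b b B B  =>  a a a a a a a a b b b b b b b b B B B   (applied B -> B B)
  Step 35: a a a a a a a a b b b b b b b b B B B  =>  a a a a a a a a b b b b b b b b b B B   (applied B -> b)
  Step 36: a a a a a a a a b b b b b b b b b B B  =>  a a a a a a a a b b b b b b b b b b B   (applied B -> b)
  Step 37: a a a a a a a a b b b b b b b b b b B  =>  a a a a a a a a b b b b b b b b b b B B   (applied B -> B B)
  Step 38: a a a a a a a a b b b b b b b b b b B B  =>  a a a a a a a a b b b b b b b b b b b B   (applied B -> b)
  Step 39: a a a a a a a a b b b b b b b b b b b B  =>  a a a a a a a a b b b b b b b b b b b b   (applied B -> b)
Final yield: a a a a a a a a b b b b b b b b b b b b
Total rewrite steps: 39

39
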